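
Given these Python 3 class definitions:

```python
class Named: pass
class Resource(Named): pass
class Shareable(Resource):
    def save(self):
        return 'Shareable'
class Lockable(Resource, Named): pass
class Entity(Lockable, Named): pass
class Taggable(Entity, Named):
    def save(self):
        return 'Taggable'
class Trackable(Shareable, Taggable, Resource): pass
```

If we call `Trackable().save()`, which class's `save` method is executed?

Shareable

L[Trackable] = Trackable + merge(L[Shareable], L[Taggable], L[Resource], [Shareable Taggable Resource])
  take Shareable:  [Shareable Resource Named object] + [Taggable Entity Lockable Resource Named object] + [Resource Named object] + [Shareable Taggable Resource]
  take Taggable:  [Resource Named object] + [Taggable Entity Lockable Resource Named object] + [Resource Named object] + [Taggable Resource]
  take Entity:  [Resource Named object] + [Entity Lockable Resource Named object] + [Resource Named object] + [Resource]
  take Lockable:  [Resource Named object] + [Lockable Resource Named object] + [Resource Named object] + [Resource]
  take Resource:  [Resource Named object] + [Resource Named object] + [Resource Named object] + [Resource]
  take Named:  [Named object] + [Named object] + [Named object]
  take object:  [object] + [object] + [object]
MRO: Trackable Shareable Taggable Entity Lockable Resource Named object
save is defined in: Shareable, Taggable. First along the MRO is Shareable.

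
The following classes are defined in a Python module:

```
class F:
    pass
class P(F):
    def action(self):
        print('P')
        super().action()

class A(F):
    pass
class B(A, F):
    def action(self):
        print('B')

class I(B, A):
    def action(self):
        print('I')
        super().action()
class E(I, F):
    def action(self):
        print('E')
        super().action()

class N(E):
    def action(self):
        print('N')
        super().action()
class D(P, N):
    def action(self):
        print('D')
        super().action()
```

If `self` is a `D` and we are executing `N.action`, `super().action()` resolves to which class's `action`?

L[D] = D + merge(L[P], L[N], [P N])
  take P:  [P F object] + [N E I B A F object] + [P N]
  take N:  [F object] + [N E I B A F object] + [N]
  take E:  [F object] + [E I B A F object]
  take I:  [F object] + [I B A F object]
  take B:  [F object] + [B A F object]
  take A:  [F object] + [A F object]
  take F:  [F object] + [F object]
  take object:  [object] + [object]
MRO: D P N E I B A F object
super() in N.action on a D instance goes to the class after N in D's MRO: E.

E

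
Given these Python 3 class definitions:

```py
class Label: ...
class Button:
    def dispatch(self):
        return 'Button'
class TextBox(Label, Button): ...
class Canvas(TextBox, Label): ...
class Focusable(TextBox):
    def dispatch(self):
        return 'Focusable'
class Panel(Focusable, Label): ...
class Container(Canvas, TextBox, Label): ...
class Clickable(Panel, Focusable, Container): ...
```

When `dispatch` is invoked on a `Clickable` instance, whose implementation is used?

L[Clickable] = Clickable + merge(L[Panel], L[Focusable], L[Container], [Panel Focusable Container])
  take Panel:  [Panel Focusable TextBox Label Button object] + [Focusable TextBox Label Button object] + [Container Canvas TextBox Label Button object] + [Panel Focusable Container]
  take Focusable:  [Focusable TextBox Label Button object] + [Focusable TextBox Label Button object] + [Container Canvas TextBox Label Button object] + [Focusable Container]
  take Container:  [TextBox Label Button object] + [TextBox Label Button object] + [Container Canvas TextBox Label Button object] + [Container]
  take Canvas:  [TextBox Label Button object] + [TextBox Label Button object] + [Canvas TextBox Label Button object]
  take TextBox:  [TextBox Label Button object] + [TextBox Label Button object] + [TextBox Label Button object]
  take Label:  [Label Button object] + [Label Button object] + [Label Button object]
  take Button:  [Button object] + [Button object] + [Button object]
  take object:  [object] + [object] + [object]
MRO: Clickable Panel Focusable Container Canvas TextBox Label Button object
dispatch is defined in: Button, Focusable. First along the MRO is Focusable.

Focusable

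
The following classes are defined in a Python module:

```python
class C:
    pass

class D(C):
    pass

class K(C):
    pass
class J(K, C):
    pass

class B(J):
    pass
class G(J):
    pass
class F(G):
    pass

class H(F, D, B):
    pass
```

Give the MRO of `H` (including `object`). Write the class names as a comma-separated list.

H, F, G, D, B, J, K, C, object

L[H] = H + merge(L[F], L[D], L[B], [F D B])
  take F:  [F G J K C object] + [D C object] + [B J K C object] + [F D B]
  take G:  [G J K C object] + [D C object] + [B J K C object] + [D B]
  take D:  [J K C object] + [D C object] + [B J K C object] + [D B]
  take B:  [J K C object] + [C object] + [B J K C object] + [B]
  take J:  [J K C object] + [C object] + [J K C object]
  take K:  [K C object] + [C object] + [K C object]
  take C:  [C object] + [C object] + [C object]
  take object:  [object] + [object] + [object]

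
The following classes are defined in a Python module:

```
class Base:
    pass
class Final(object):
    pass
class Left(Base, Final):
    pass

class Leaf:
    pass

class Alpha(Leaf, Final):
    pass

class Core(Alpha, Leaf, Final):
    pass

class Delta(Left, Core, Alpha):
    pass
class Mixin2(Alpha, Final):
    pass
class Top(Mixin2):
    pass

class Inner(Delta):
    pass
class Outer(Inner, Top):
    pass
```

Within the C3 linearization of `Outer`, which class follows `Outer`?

Inner

L[Outer] = Outer + merge(L[Inner], L[Top], [Inner Top])
  take Inner:  [Inner Delta Left Base Core Alpha Leaf Final object] + [Top Mixin2 Alpha Leaf Final object] + [Inner Top]
  take Delta:  [Delta Left Base Core Alpha Leaf Final object] + [Top Mixin2 Alpha Leaf Final object] + [Top]
  take Left:  [Left Base Core Alpha Leaf Final object] + [Top Mixin2 Alpha Leaf Final object] + [Top]
  take Base:  [Base Core Alpha Leaf Final object] + [Top Mixin2 Alpha Leaf Final object] + [Top]
  take Core:  [Core Alpha Leaf Final object] + [Top Mixin2 Alpha Leaf Final object] + [Top]
  take Top:  [Alpha Leaf Final object] + [Top Mixin2 Alpha Leaf Final object] + [Top]
  take Mixin2:  [Alpha Leaf Final object] + [Mixin2 Alpha Leaf Final object]
  take Alpha:  [Alpha Leaf Final object] + [Alpha Leaf Final object]
  take Leaf:  [Leaf Final object] + [Leaf Final object]
  take Final:  [Final object] + [Final object]
  take object:  [object] + [object]
MRO: Outer Inner Delta Left Base Core Top Mixin2 Alpha Leaf Final object
Outer is at position 0; next is Inner.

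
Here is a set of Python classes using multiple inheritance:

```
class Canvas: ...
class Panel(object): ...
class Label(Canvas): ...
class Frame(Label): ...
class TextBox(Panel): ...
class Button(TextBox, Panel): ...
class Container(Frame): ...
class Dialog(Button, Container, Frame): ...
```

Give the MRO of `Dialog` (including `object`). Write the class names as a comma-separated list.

L[Dialog] = Dialog + merge(L[Button], L[Container], L[Frame], [Button Container Frame])
  take Button:  [Button TextBox Panel object] + [Container Frame Label Canvas object] + [Frame Label Canvas object] + [Button Container Frame]
  take TextBox:  [TextBox Panel object] + [Container Frame Label Canvas object] + [Frame Label Canvas object] + [Container Frame]
  take Panel:  [Panel object] + [Container Frame Label Canvas object] + [Frame Label Canvas object] + [Container Frame]
  take Container:  [object] + [Container Frame Label Canvas object] + [Frame Label Canvas object] + [Container Frame]
  take Frame:  [object] + [Frame Label Canvas object] + [Frame Label Canvas object] + [Frame]
  take Label:  [object] + [Label Canvas object] + [Label Canvas object]
  take Canvas:  [object] + [Canvas object] + [Canvas object]
  take object:  [object] + [object] + [object]

Dialog, Button, TextBox, Panel, Container, Frame, Label, Canvas, object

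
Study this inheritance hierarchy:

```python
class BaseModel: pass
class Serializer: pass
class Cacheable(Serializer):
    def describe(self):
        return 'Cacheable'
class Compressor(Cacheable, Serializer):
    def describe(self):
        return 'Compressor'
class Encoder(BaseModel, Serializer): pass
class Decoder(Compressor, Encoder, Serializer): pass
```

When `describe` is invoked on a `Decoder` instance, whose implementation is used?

Compressor

L[Decoder] = Decoder + merge(L[Compressor], L[Encoder], L[Serializer], [Compressor Encoder Serializer])
  take Compressor:  [Compressor Cacheable Serializer object] + [Encoder BaseModel Serializer object] + [Serializer object] + [Compressor Encoder Serializer]
  take Cacheable:  [Cacheable Serializer object] + [Encoder BaseModel Serializer object] + [Serializer object] + [Encoder Serializer]
  take Encoder:  [Serializer object] + [Encoder BaseModel Serializer object] + [Serializer object] + [Encoder Serializer]
  take BaseModel:  [Serializer object] + [BaseModel Serializer object] + [Serializer object] + [Serializer]
  take Serializer:  [Serializer object] + [Serializer object] + [Serializer object] + [Serializer]
  take object:  [object] + [object] + [object]
MRO: Decoder Compressor Cacheable Encoder BaseModel Serializer object
describe is defined in: Cacheable, Compressor. First along the MRO is Compressor.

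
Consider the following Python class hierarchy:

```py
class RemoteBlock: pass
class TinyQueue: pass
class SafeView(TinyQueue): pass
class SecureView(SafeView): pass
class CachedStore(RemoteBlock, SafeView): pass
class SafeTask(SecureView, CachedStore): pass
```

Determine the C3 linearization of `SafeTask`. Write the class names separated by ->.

SafeTask -> SecureView -> CachedStore -> RemoteBlock -> SafeView -> TinyQueue -> object

L[SafeTask] = SafeTask + merge(L[SecureView], L[CachedStore], [SecureView CachedStore])
  take SecureView:  [SecureView SafeView TinyQueue object] + [CachedStore RemoteBlock SafeView TinyQueue object] + [SecureView CachedStore]
  take CachedStore:  [SafeView TinyQueue object] + [CachedStore RemoteBlock SafeView TinyQueue object] + [CachedStore]
  take RemoteBlock:  [SafeView TinyQueue object] + [RemoteBlock SafeView TinyQueue object]
  take SafeView:  [SafeView TinyQueue object] + [SafeView TinyQueue object]
  take TinyQueue:  [TinyQueue object] + [TinyQueue object]
  take object:  [object] + [object]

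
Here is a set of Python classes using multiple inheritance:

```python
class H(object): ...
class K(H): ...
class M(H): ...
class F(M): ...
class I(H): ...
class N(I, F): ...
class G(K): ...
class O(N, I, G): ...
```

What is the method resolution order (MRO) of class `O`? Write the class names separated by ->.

O -> N -> I -> F -> M -> G -> K -> H -> object

L[O] = O + merge(L[N], L[I], L[G], [N I G])
  take N:  [N I F M H object] + [I H object] + [G K H object] + [N I G]
  take I:  [I F M H object] + [I H object] + [G K H object] + [I G]
  take F:  [F M H object] + [H object] + [G K H object] + [G]
  take M:  [M H object] + [H object] + [G K H object] + [G]
  take G:  [H object] + [H object] + [G K H object] + [G]
  take K:  [H object] + [H object] + [K H object]
  take H:  [H object] + [H object] + [H object]
  take object:  [object] + [object] + [object]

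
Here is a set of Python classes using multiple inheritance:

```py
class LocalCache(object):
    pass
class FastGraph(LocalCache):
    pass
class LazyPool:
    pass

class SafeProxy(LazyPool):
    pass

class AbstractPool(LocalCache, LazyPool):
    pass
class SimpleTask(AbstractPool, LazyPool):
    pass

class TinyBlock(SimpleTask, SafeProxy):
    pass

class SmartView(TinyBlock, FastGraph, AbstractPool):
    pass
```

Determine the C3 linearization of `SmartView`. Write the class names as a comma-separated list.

SmartView, TinyBlock, SimpleTask, FastGraph, AbstractPool, LocalCache, SafeProxy, LazyPool, object

L[SmartView] = SmartView + merge(L[TinyBlock], L[FastGraph], L[AbstractPool], [TinyBlock FastGraph AbstractPool])
  take TinyBlock:  [TinyBlock SimpleTask AbstractPool LocalCache SafeProxy LazyPool object] + [FastGraph LocalCache object] + [AbstractPool LocalCache LazyPool object] + [TinyBlock FastGraph AbstractPool]
  take SimpleTask:  [SimpleTask AbstractPool LocalCache SafeProxy LazyPool object] + [FastGraph LocalCache object] + [AbstractPool LocalCache LazyPool object] + [FastGraph AbstractPool]
  take FastGraph:  [AbstractPool LocalCache SafeProxy LazyPool object] + [FastGraph LocalCache object] + [AbstractPool LocalCache LazyPool object] + [FastGraph AbstractPool]
  take AbstractPool:  [AbstractPool LocalCache SafeProxy LazyPool object] + [LocalCache object] + [AbstractPool LocalCache LazyPool object] + [AbstractPool]
  take LocalCache:  [LocalCache SafeProxy LazyPool object] + [LocalCache object] + [LocalCache LazyPool object]
  take SafeProxy:  [SafeProxy LazyPool object] + [object] + [LazyPool object]
  take LazyPool:  [LazyPool object] + [object] + [LazyPool object]
  take object:  [object] + [object] + [object]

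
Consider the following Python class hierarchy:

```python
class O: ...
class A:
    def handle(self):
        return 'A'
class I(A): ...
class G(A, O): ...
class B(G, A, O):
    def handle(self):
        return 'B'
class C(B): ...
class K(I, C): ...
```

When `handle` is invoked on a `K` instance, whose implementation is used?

B

L[K] = K + merge(L[I], L[C], [I C])
  take I:  [I A object] + [C B G A O object] + [I C]
  take C:  [A object] + [C B G A O object] + [C]
  take B:  [A object] + [B G A O object]
  take G:  [A object] + [G A O object]
  take A:  [A object] + [A O object]
  take O:  [object] + [O object]
  take object:  [object] + [object]
MRO: K I C B G A O object
handle is defined in: A, B. First along the MRO is B.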